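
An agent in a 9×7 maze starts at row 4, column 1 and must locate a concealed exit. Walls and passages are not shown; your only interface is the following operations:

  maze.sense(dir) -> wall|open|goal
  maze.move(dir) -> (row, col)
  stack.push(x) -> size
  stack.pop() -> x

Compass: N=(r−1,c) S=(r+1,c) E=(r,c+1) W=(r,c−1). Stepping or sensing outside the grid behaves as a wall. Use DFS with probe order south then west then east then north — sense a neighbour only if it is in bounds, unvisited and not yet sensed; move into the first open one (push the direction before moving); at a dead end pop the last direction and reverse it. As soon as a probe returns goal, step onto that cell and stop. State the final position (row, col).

>> maze.sense(dir='south')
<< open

>> stack.push(x='south')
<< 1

>> maze.move(dir='south')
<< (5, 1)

>> maze.sense(dir='south')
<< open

>> stack.push(x='south')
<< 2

>> maze.move(dir='south')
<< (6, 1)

>> maze.sense(dir='south')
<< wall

>> maze.sense(dir='west')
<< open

>> stack.push(x='west')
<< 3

>> maze.move(dir='west')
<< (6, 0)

>> maze.sense(dir='south')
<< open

>> stack.push(x='south')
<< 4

>> maze.move(dir='south')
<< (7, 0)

>> maze.sense(dir='south')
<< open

>> stack.push(x='south')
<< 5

>> maze.move(dir='south')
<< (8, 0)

>> maze.sense(dir='east')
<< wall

>> stack.pop()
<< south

>> maze.move(dir='north')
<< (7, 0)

>> stack.pop()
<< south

>> maze.move(dir='north')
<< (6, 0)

>> maze.sense(dir='north')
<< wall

>> stack.pop()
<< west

>> maze.move(dir='east')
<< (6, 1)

>> maze.sense(dir='east')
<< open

>> stack.push(x='east')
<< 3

>> maze.move(dir='east')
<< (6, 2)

>> maze.sense(dir='south')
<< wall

>> maze.sense(dir='east')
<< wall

>> maze.sense(dir='north')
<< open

>> stack.push(x='north')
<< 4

>> maze.move(dir='north')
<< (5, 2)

>> maze.sense(dir='east')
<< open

>> stack.push(x='east')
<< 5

>> maze.move(dir='east')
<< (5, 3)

>> maze.sense(dir='east')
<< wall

>> maze.sense(dir='north')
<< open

>> stack.push(x='north')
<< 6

>> maze.move(dir='north')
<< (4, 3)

>> maze.sense(dir='west')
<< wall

>> maze.sense(dir='east')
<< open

>> stack.push(x='east')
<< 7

>> maze.move(dir='east')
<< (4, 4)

>> maze.sense(dir='east')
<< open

>> stack.push(x='east')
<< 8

>> maze.move(dir='east')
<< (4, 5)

>> maze.sense(dir='south')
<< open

>> stack.push(x='south')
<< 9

>> maze.move(dir='south')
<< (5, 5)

>> maze.sense(dir='south')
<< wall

>> maze.sense(dir='east')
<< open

>> stack.push(x='east')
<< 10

>> maze.move(dir='east')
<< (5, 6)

>> maze.sense(dir='south')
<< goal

>> maze.move(dir='south')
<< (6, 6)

Answer: (6, 6)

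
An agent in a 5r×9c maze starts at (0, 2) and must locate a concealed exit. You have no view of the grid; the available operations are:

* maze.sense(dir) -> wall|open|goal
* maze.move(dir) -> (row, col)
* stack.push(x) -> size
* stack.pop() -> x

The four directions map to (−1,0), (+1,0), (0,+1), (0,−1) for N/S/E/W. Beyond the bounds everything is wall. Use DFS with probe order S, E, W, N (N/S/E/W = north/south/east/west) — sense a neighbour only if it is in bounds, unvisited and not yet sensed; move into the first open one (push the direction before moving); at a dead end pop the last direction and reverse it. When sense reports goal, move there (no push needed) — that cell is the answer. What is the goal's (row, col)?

==> maze.sense(south)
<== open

==> stack.push(south)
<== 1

==> maze.move(south)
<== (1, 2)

==> maze.sense(south)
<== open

==> stack.push(south)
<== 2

==> maze.move(south)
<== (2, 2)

==> maze.sense(south)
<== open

==> stack.push(south)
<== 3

==> maze.move(south)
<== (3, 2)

==> maze.sense(south)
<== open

==> stack.push(south)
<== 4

==> maze.move(south)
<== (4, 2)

==> maze.sense(east)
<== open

==> stack.push(east)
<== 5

==> maze.move(east)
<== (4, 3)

==> maze.sense(east)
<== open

==> stack.push(east)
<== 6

==> maze.move(east)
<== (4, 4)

==> maze.sense(east)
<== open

==> stack.push(east)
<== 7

==> maze.move(east)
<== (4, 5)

==> maze.sense(east)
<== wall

==> maze.sense(north)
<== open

==> stack.push(north)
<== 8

==> maze.move(north)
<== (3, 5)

==> maze.sense(east)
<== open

==> stack.push(east)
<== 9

==> maze.move(east)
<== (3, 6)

==> maze.sense(east)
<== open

==> stack.push(east)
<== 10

==> maze.move(east)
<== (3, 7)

==> maze.sense(south)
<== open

==> stack.push(south)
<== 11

==> maze.move(south)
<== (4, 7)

==> maze.sense(east)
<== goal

==> maze.move(east)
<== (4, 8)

Answer: (4, 8)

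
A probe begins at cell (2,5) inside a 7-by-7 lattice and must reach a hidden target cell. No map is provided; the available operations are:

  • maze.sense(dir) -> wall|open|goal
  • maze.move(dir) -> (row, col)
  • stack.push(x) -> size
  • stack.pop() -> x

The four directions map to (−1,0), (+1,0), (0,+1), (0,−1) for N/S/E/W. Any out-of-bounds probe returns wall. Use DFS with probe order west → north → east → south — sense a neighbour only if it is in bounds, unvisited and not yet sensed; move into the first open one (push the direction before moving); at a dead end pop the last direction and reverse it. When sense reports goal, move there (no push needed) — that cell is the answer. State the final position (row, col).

# maze.sense(dir=west) : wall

# maze.sense(dir=north) : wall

# maze.sense(dir=east) : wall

# maze.sense(dir=south) : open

# stack.push(x=south) : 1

# maze.move(dir=south) : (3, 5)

# maze.sense(dir=west) : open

# stack.push(x=west) : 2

# maze.move(dir=west) : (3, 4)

# maze.sense(dir=west) : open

# stack.push(x=west) : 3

# maze.move(dir=west) : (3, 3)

# maze.sense(dir=west) : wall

# maze.sense(dir=north) : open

# stack.push(x=north) : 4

# maze.move(dir=north) : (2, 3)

# maze.sense(dir=west) : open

# stack.push(x=west) : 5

# maze.move(dir=west) : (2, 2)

# maze.sense(dir=west) : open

# stack.push(x=west) : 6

# maze.move(dir=west) : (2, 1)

# maze.sense(dir=west) : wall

# maze.sense(dir=north) : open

# stack.push(x=north) : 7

# maze.move(dir=north) : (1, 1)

# maze.sense(dir=west) : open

# stack.push(x=west) : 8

# maze.move(dir=west) : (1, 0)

# maze.sense(dir=north) : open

# stack.push(x=north) : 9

# maze.move(dir=north) : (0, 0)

# maze.sense(dir=east) : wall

# stack.pop() : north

# maze.move(dir=south) : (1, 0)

# stack.pop() : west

# maze.move(dir=east) : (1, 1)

# maze.sense(dir=east) : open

# stack.push(x=east) : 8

# maze.move(dir=east) : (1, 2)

# maze.sense(dir=north) : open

# stack.push(x=north) : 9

# maze.move(dir=north) : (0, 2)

# maze.sense(dir=east) : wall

# stack.pop() : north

# maze.move(dir=south) : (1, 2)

# maze.sense(dir=east) : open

# stack.push(x=east) : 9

# maze.move(dir=east) : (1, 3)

# maze.sense(dir=east) : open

# stack.push(x=east) : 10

# maze.move(dir=east) : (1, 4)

# maze.sense(dir=north) : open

# stack.push(x=north) : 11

# maze.move(dir=north) : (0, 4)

# maze.sense(dir=east) : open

# stack.push(x=east) : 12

# maze.move(dir=east) : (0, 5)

# maze.sense(dir=east) : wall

# stack.pop() : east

# maze.move(dir=west) : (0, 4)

# stack.pop() : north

# maze.move(dir=south) : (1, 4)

# stack.pop() : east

# maze.move(dir=west) : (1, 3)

# stack.pop() : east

# maze.move(dir=west) : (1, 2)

# stack.pop() : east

# maze.move(dir=west) : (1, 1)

# stack.pop() : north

# maze.move(dir=south) : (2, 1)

# maze.sense(dir=south) : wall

# stack.pop() : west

# maze.move(dir=east) : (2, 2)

# stack.pop() : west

# maze.move(dir=east) : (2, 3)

# stack.pop() : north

# maze.move(dir=south) : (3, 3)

# maze.sense(dir=south) : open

# stack.push(x=south) : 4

# maze.move(dir=south) : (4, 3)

# maze.sense(dir=west) : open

# stack.push(x=west) : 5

# maze.move(dir=west) : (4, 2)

# maze.sense(dir=west) : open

# stack.push(x=west) : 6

# maze.move(dir=west) : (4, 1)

# maze.sense(dir=west) : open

# stack.push(x=west) : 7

# maze.move(dir=west) : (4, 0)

# maze.sense(dir=north) : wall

# maze.sense(dir=south) : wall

# stack.pop() : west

# maze.move(dir=east) : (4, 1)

# maze.sense(dir=south) : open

# stack.push(x=south) : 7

# maze.move(dir=south) : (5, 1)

# maze.sense(dir=east) : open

# stack.push(x=east) : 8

# maze.move(dir=east) : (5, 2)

# maze.sense(dir=east) : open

# stack.push(x=east) : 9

# maze.move(dir=east) : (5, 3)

# maze.sense(dir=east) : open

# stack.push(x=east) : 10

# maze.move(dir=east) : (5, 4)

# maze.sense(dir=north) : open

# stack.push(x=north) : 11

# maze.move(dir=north) : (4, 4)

# maze.sense(dir=east) : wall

# stack.pop() : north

# maze.move(dir=south) : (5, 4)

# maze.sense(dir=east) : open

# stack.push(x=east) : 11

# maze.move(dir=east) : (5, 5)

# maze.sense(dir=east) : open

# stack.push(x=east) : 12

# maze.move(dir=east) : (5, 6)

# maze.sense(dir=north) : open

# stack.push(x=north) : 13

# maze.move(dir=north) : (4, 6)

# maze.sense(dir=north) : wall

# stack.pop() : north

# maze.move(dir=south) : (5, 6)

# maze.sense(dir=south) : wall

# stack.pop() : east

# maze.move(dir=west) : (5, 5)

# maze.sense(dir=south) : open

# stack.push(x=south) : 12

# maze.move(dir=south) : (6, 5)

# maze.sense(dir=west) : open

# stack.push(x=west) : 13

# maze.move(dir=west) : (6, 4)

# maze.sense(dir=west) : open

# stack.push(x=west) : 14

# maze.move(dir=west) : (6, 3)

# maze.sense(dir=west) : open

# stack.push(x=west) : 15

# maze.move(dir=west) : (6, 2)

# maze.sense(dir=west) : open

# stack.push(x=west) : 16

# maze.move(dir=west) : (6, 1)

# maze.sense(dir=west) : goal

# maze.move(dir=west) : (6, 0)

Answer: (6, 0)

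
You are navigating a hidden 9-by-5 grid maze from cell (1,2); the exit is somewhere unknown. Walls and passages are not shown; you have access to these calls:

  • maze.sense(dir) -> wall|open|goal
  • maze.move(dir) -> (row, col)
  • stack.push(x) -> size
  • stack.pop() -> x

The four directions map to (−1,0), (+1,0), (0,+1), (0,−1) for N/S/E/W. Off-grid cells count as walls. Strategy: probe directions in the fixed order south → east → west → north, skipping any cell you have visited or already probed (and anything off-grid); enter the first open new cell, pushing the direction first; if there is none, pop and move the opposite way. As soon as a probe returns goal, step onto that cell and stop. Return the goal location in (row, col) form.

-- maze.sense(dir='south') ~> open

-- stack.push(x='south') ~> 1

-- maze.move(dir='south') ~> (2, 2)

-- maze.sense(dir='south') ~> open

-- stack.push(x='south') ~> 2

-- maze.move(dir='south') ~> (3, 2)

-- maze.sense(dir='south') ~> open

-- stack.push(x='south') ~> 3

-- maze.move(dir='south') ~> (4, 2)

-- maze.sense(dir='south') ~> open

-- stack.push(x='south') ~> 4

-- maze.move(dir='south') ~> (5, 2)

-- maze.sense(dir='south') ~> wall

-- maze.sense(dir='east') ~> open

-- stack.push(x='east') ~> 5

-- maze.move(dir='east') ~> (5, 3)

-- maze.sense(dir='south') ~> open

-- stack.push(x='south') ~> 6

-- maze.move(dir='south') ~> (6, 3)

-- maze.sense(dir='south') ~> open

-- stack.push(x='south') ~> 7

-- maze.move(dir='south') ~> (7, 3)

-- maze.sense(dir='south') ~> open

-- stack.push(x='south') ~> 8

-- maze.move(dir='south') ~> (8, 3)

-- maze.sense(dir='east') ~> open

-- stack.push(x='east') ~> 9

-- maze.move(dir='east') ~> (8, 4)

-- maze.sense(dir='north') ~> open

-- stack.push(x='north') ~> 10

-- maze.move(dir='north') ~> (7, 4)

-- maze.sense(dir='north') ~> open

-- stack.push(x='north') ~> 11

-- maze.move(dir='north') ~> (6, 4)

-- maze.sense(dir='north') ~> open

-- stack.push(x='north') ~> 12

-- maze.move(dir='north') ~> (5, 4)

-- maze.sense(dir='north') ~> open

-- stack.push(x='north') ~> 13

-- maze.move(dir='north') ~> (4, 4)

-- maze.sense(dir='west') ~> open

-- stack.push(x='west') ~> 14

-- maze.move(dir='west') ~> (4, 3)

-- maze.sense(dir='north') ~> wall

-- stack.pop() ~> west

-- maze.move(dir='east') ~> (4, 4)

-- maze.sense(dir='north') ~> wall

-- stack.pop() ~> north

-- maze.move(dir='south') ~> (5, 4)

-- stack.pop() ~> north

-- maze.move(dir='south') ~> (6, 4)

-- stack.pop() ~> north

-- maze.move(dir='south') ~> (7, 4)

-- stack.pop() ~> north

-- maze.move(dir='south') ~> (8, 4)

-- stack.pop() ~> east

-- maze.move(dir='west') ~> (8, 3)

-- maze.sense(dir='west') ~> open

-- stack.push(x='west') ~> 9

-- maze.move(dir='west') ~> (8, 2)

-- maze.sense(dir='west') ~> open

-- stack.push(x='west') ~> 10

-- maze.move(dir='west') ~> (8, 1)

-- maze.sense(dir='west') ~> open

-- stack.push(x='west') ~> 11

-- maze.move(dir='west') ~> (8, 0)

-- maze.sense(dir='north') ~> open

-- stack.push(x='north') ~> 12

-- maze.move(dir='north') ~> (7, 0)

-- maze.sense(dir='east') ~> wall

-- maze.sense(dir='north') ~> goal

-- maze.move(dir='north') ~> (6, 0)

Answer: (6, 0)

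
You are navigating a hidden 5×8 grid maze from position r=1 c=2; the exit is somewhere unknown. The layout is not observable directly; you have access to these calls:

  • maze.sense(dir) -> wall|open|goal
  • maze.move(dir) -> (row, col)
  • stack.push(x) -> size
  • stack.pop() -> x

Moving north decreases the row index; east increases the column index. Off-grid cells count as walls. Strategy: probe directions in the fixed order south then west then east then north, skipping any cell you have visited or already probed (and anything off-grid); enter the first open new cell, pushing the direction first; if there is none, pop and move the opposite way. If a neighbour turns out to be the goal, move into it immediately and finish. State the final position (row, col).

Act: maze.sense[dir→south]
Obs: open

Act: stack.push[x→south]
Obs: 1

Act: maze.move[dir→south]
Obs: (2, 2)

Act: maze.sense[dir→south]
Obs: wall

Act: maze.sense[dir→west]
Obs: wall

Act: maze.sense[dir→east]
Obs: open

Act: stack.push[x→east]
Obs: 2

Act: maze.move[dir→east]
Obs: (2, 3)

Act: maze.sense[dir→south]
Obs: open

Act: stack.push[x→south]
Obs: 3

Act: maze.move[dir→south]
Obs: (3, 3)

Act: maze.sense[dir→south]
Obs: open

Act: stack.push[x→south]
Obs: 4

Act: maze.move[dir→south]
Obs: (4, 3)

Act: maze.sense[dir→west]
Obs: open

Act: stack.push[x→west]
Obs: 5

Act: maze.move[dir→west]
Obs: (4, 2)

Act: maze.sense[dir→west]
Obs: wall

Act: stack.pop[]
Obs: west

Act: maze.move[dir→east]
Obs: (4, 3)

Act: maze.sense[dir→east]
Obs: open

Act: stack.push[x→east]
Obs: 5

Act: maze.move[dir→east]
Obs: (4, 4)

Act: maze.sense[dir→east]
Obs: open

Act: stack.push[x→east]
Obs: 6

Act: maze.move[dir→east]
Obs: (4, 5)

Act: maze.sense[dir→east]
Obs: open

Act: stack.push[x→east]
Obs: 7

Act: maze.move[dir→east]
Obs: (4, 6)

Act: maze.sense[dir→east]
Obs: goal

Act: maze.move[dir→east]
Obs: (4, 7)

Answer: (4, 7)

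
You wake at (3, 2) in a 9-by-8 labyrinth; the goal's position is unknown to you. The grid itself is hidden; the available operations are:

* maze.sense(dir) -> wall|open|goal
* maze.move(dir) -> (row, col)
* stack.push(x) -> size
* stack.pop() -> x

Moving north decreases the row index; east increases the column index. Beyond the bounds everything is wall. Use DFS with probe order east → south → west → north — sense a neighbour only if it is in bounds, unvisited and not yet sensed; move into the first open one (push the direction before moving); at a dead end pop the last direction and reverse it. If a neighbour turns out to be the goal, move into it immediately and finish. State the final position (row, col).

·→ maze.sense(east)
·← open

·→ stack.push(east)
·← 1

·→ maze.move(east)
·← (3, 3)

·→ maze.sense(east)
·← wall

·→ maze.sense(south)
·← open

·→ stack.push(south)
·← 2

·→ maze.move(south)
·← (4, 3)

·→ maze.sense(east)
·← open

·→ stack.push(east)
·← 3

·→ maze.move(east)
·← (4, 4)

·→ maze.sense(east)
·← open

·→ stack.push(east)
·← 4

·→ maze.move(east)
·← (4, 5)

·→ maze.sense(east)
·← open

·→ stack.push(east)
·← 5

·→ maze.move(east)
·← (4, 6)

·→ maze.sense(east)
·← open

·→ stack.push(east)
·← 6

·→ maze.move(east)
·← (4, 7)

·→ maze.sense(south)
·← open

·→ stack.push(south)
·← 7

·→ maze.move(south)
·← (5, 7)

·→ maze.sense(south)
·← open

·→ stack.push(south)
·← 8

·→ maze.move(south)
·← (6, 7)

·→ maze.sense(south)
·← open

·→ stack.push(south)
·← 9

·→ maze.move(south)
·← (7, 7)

·→ maze.sense(south)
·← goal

·→ maze.move(south)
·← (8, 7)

Answer: (8, 7)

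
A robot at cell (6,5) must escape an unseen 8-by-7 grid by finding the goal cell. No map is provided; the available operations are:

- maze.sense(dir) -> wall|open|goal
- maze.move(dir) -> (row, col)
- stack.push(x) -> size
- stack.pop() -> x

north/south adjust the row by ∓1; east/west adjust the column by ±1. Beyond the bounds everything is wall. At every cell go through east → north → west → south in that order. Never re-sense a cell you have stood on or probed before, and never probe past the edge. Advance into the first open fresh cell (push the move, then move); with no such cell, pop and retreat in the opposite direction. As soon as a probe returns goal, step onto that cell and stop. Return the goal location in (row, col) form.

Step: sense[dir: east]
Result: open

Step: push[x: east]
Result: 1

Step: move[dir: east]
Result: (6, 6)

Step: sense[dir: north]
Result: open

Step: push[x: north]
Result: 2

Step: move[dir: north]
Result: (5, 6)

Step: sense[dir: north]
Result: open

Step: push[x: north]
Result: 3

Step: move[dir: north]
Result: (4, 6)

Step: sense[dir: north]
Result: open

Step: push[x: north]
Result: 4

Step: move[dir: north]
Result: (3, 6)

Step: sense[dir: north]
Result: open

Step: push[x: north]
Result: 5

Step: move[dir: north]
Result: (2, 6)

Step: sense[dir: north]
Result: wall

Step: sense[dir: west]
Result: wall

Step: pop[]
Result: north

Step: move[dir: south]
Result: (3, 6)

Step: sense[dir: west]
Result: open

Step: push[x: west]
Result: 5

Step: move[dir: west]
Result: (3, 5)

Step: sense[dir: west]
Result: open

Step: push[x: west]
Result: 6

Step: move[dir: west]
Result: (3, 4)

Step: sense[dir: north]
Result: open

Step: push[x: north]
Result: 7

Step: move[dir: north]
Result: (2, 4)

Step: sense[dir: north]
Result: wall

Step: sense[dir: west]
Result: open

Step: push[x: west]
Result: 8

Step: move[dir: west]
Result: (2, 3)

Step: sense[dir: north]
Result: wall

Step: sense[dir: west]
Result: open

Step: push[x: west]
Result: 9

Step: move[dir: west]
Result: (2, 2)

Step: sense[dir: north]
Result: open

Step: push[x: north]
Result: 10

Step: move[dir: north]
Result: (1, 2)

Step: sense[dir: north]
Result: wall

Step: sense[dir: west]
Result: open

Step: push[x: west]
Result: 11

Step: move[dir: west]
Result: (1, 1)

Step: sense[dir: north]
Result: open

Step: push[x: north]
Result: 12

Step: move[dir: north]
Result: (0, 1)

Step: sense[dir: west]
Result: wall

Step: pop[]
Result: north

Step: move[dir: south]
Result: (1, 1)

Step: sense[dir: west]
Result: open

Step: push[x: west]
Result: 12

Step: move[dir: west]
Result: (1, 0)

Step: sense[dir: south]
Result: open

Step: push[x: south]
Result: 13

Step: move[dir: south]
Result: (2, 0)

Step: sense[dir: east]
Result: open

Step: push[x: east]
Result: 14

Step: move[dir: east]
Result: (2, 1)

Step: sense[dir: south]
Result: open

Step: push[x: south]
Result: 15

Step: move[dir: south]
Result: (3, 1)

Step: sense[dir: east]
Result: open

Step: push[x: east]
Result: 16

Step: move[dir: east]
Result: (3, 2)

Step: sense[dir: east]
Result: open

Step: push[x: east]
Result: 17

Step: move[dir: east]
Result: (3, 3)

Step: sense[dir: south]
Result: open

Step: push[x: south]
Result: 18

Step: move[dir: south]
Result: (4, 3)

Step: sense[dir: east]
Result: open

Step: push[x: east]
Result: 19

Step: move[dir: east]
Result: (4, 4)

Step: sense[dir: east]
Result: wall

Step: sense[dir: south]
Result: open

Step: push[x: south]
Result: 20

Step: move[dir: south]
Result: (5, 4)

Step: sense[dir: east]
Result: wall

Step: sense[dir: west]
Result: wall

Step: sense[dir: south]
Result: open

Step: push[x: south]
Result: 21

Step: move[dir: south]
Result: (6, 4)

Step: sense[dir: west]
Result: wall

Step: sense[dir: south]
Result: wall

Step: pop[]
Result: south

Step: move[dir: north]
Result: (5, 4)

Step: pop[]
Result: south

Step: move[dir: north]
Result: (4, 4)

Step: pop[]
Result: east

Step: move[dir: west]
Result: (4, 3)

Step: sense[dir: west]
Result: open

Step: push[x: west]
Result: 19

Step: move[dir: west]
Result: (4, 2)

Step: sense[dir: west]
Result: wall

Step: sense[dir: south]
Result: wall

Step: pop[]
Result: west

Step: move[dir: east]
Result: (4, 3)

Step: pop[]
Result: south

Step: move[dir: north]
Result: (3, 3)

Step: pop[]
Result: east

Step: move[dir: west]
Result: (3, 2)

Step: pop[]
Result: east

Step: move[dir: west]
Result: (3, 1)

Step: sense[dir: west]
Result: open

Step: push[x: west]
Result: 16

Step: move[dir: west]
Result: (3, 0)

Step: sense[dir: south]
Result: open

Step: push[x: south]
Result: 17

Step: move[dir: south]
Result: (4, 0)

Step: sense[dir: south]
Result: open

Step: push[x: south]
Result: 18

Step: move[dir: south]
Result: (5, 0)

Step: sense[dir: east]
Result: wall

Step: sense[dir: south]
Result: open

Step: push[x: south]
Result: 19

Step: move[dir: south]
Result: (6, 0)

Step: sense[dir: east]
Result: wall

Step: sense[dir: south]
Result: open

Step: push[x: south]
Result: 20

Step: move[dir: south]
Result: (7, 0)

Step: sense[dir: east]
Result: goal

Step: move[dir: east]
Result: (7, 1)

Answer: (7, 1)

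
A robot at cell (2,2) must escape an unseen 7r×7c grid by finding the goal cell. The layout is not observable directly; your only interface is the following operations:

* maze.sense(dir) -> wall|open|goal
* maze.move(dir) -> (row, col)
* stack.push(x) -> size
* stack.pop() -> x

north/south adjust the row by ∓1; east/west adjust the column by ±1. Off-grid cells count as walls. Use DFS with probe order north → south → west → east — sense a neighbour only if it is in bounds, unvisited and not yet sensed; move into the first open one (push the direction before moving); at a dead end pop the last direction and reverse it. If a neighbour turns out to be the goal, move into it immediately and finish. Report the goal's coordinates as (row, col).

> maze.sense north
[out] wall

> maze.sense south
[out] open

> stack.push south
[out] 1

> maze.move south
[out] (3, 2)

> maze.sense south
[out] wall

> maze.sense west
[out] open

> stack.push west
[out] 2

> maze.move west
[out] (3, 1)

> maze.sense north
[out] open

> stack.push north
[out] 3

> maze.move north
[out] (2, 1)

> maze.sense north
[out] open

> stack.push north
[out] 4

> maze.move north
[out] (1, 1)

> maze.sense north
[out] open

> stack.push north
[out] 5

> maze.move north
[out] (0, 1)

> maze.sense west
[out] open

> stack.push west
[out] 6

> maze.move west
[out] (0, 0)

> maze.sense south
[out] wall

> stack.pop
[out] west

> maze.move east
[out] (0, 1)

> maze.sense east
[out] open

> stack.push east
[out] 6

> maze.move east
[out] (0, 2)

> maze.sense east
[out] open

> stack.push east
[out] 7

> maze.move east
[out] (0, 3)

> maze.sense south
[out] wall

> maze.sense east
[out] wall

> stack.pop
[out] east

> maze.move west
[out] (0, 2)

> stack.pop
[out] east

> maze.move west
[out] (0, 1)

> stack.pop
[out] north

> maze.move south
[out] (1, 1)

> stack.pop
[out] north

> maze.move south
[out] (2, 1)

> maze.sense west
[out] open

> stack.push west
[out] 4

> maze.move west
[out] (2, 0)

> maze.sense south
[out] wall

> stack.pop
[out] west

> maze.move east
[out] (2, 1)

> stack.pop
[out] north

> maze.move south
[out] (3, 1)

> maze.sense south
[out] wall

> stack.pop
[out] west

> maze.move east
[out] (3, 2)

> maze.sense east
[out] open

> stack.push east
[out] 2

> maze.move east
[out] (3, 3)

> maze.sense north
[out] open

> stack.push north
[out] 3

> maze.move north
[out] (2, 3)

> maze.sense east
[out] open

> stack.push east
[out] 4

> maze.move east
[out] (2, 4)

> maze.sense north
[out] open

> stack.push north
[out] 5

> maze.move north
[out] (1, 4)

> maze.sense east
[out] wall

> stack.pop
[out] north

> maze.move south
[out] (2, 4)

> maze.sense south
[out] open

> stack.push south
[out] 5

> maze.move south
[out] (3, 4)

> maze.sense south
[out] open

> stack.push south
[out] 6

> maze.move south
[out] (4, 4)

> maze.sense south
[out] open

> stack.push south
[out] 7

> maze.move south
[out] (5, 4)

> maze.sense south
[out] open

> stack.push south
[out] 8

> maze.move south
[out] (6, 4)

> maze.sense west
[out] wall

> maze.sense east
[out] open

> stack.push east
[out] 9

> maze.move east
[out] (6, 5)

> maze.sense north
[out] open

> stack.push north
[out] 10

> maze.move north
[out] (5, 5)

> maze.sense north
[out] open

> stack.push north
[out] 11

> maze.move north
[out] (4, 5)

> maze.sense north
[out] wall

> maze.sense east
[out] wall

> stack.pop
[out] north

> maze.move south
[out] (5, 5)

> maze.sense east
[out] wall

> stack.pop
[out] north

> maze.move south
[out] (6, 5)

> maze.sense east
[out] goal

> maze.move east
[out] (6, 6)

Answer: (6, 6)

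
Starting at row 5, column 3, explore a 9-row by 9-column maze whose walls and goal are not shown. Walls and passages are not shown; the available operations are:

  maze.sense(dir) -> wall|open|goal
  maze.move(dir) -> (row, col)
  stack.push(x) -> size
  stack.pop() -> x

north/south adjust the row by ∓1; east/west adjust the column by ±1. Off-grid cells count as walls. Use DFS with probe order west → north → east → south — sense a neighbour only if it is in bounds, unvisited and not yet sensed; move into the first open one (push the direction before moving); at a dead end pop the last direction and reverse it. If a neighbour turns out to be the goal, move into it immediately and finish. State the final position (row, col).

==> maze.sense(dir=west)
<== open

==> stack.push(x=west)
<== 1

==> maze.move(dir=west)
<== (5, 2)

==> maze.sense(dir=west)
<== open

==> stack.push(x=west)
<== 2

==> maze.move(dir=west)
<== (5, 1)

==> maze.sense(dir=west)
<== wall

==> maze.sense(dir=north)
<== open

==> stack.push(x=north)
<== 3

==> maze.move(dir=north)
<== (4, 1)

==> maze.sense(dir=west)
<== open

==> stack.push(x=west)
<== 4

==> maze.move(dir=west)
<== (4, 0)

==> maze.sense(dir=north)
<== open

==> stack.push(x=north)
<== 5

==> maze.move(dir=north)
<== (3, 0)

==> maze.sense(dir=north)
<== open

==> stack.push(x=north)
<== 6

==> maze.move(dir=north)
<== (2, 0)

==> maze.sense(dir=north)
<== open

==> stack.push(x=north)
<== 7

==> maze.move(dir=north)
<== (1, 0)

==> maze.sense(dir=north)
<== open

==> stack.push(x=north)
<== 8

==> maze.move(dir=north)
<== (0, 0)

==> maze.sense(dir=east)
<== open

==> stack.push(x=east)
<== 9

==> maze.move(dir=east)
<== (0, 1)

==> maze.sense(dir=east)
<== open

==> stack.push(x=east)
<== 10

==> maze.move(dir=east)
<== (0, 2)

==> maze.sense(dir=east)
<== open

==> stack.push(x=east)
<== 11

==> maze.move(dir=east)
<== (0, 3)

==> maze.sense(dir=east)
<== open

==> stack.push(x=east)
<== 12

==> maze.move(dir=east)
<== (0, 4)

==> maze.sense(dir=east)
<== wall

==> maze.sense(dir=south)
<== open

==> stack.push(x=south)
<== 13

==> maze.move(dir=south)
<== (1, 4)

==> maze.sense(dir=west)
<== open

==> stack.push(x=west)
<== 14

==> maze.move(dir=west)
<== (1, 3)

==> maze.sense(dir=west)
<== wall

==> maze.sense(dir=south)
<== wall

==> stack.pop()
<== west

==> maze.move(dir=east)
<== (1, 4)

==> maze.sense(dir=east)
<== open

==> stack.push(x=east)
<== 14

==> maze.move(dir=east)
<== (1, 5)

==> maze.sense(dir=east)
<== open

==> stack.push(x=east)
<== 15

==> maze.move(dir=east)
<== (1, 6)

==> maze.sense(dir=north)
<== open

==> stack.push(x=north)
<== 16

==> maze.move(dir=north)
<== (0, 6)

==> maze.sense(dir=east)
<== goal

==> maze.move(dir=east)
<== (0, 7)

Answer: (0, 7)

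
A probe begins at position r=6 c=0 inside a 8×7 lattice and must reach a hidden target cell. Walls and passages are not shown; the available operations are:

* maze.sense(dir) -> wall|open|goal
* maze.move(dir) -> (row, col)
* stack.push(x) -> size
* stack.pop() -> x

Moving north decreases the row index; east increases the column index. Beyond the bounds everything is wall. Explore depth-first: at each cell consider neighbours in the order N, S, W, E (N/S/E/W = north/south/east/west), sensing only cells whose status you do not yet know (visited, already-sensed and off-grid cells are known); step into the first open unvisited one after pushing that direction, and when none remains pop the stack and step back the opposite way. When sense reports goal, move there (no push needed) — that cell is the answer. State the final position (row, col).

→ sense(dir=north)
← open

→ push(x=north)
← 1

→ move(dir=north)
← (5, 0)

→ sense(dir=north)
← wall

→ sense(dir=east)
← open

→ push(x=east)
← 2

→ move(dir=east)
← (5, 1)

→ sense(dir=north)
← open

→ push(x=north)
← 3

→ move(dir=north)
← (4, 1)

→ sense(dir=north)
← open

→ push(x=north)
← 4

→ move(dir=north)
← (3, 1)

→ sense(dir=north)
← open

→ push(x=north)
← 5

→ move(dir=north)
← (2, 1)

→ sense(dir=north)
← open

→ push(x=north)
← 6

→ move(dir=north)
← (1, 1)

→ sense(dir=north)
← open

→ push(x=north)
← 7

→ move(dir=north)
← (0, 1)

→ sense(dir=west)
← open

→ push(x=west)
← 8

→ move(dir=west)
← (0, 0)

→ sense(dir=south)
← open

→ push(x=south)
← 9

→ move(dir=south)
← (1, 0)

→ sense(dir=south)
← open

→ push(x=south)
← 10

→ move(dir=south)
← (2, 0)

→ sense(dir=south)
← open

→ push(x=south)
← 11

→ move(dir=south)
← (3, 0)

→ pop()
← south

→ move(dir=north)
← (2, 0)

→ pop()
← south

→ move(dir=north)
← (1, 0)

→ pop()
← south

→ move(dir=north)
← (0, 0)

→ pop()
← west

→ move(dir=east)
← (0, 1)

→ sense(dir=east)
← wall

→ pop()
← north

→ move(dir=south)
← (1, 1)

→ sense(dir=east)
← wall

→ pop()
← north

→ move(dir=south)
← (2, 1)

→ sense(dir=east)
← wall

→ pop()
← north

→ move(dir=south)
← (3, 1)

→ sense(dir=east)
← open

→ push(x=east)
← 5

→ move(dir=east)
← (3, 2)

→ sense(dir=south)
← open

→ push(x=south)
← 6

→ move(dir=south)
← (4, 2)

→ sense(dir=south)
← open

→ push(x=south)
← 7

→ move(dir=south)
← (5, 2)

→ sense(dir=south)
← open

→ push(x=south)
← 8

→ move(dir=south)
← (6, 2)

→ sense(dir=south)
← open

→ push(x=south)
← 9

→ move(dir=south)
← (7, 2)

→ sense(dir=west)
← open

→ push(x=west)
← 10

→ move(dir=west)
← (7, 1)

→ sense(dir=north)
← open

→ push(x=north)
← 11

→ move(dir=north)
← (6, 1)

→ pop()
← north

→ move(dir=south)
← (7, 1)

→ sense(dir=west)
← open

→ push(x=west)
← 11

→ move(dir=west)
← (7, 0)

→ pop()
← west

→ move(dir=east)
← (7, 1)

→ pop()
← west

→ move(dir=east)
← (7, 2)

→ sense(dir=east)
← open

→ push(x=east)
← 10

→ move(dir=east)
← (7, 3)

→ sense(dir=north)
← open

→ push(x=north)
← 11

→ move(dir=north)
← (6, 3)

→ sense(dir=north)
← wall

→ sense(dir=east)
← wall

→ pop()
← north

→ move(dir=south)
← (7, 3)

→ sense(dir=east)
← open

→ push(x=east)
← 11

→ move(dir=east)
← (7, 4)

→ sense(dir=east)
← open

→ push(x=east)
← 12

→ move(dir=east)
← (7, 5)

→ sense(dir=north)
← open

→ push(x=north)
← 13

→ move(dir=north)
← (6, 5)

→ sense(dir=north)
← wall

→ sense(dir=east)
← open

→ push(x=east)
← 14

→ move(dir=east)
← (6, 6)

→ sense(dir=north)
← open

→ push(x=north)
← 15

→ move(dir=north)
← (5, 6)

→ sense(dir=north)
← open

→ push(x=north)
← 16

→ move(dir=north)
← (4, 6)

→ sense(dir=north)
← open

→ push(x=north)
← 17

→ move(dir=north)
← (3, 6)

→ sense(dir=north)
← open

→ push(x=north)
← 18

→ move(dir=north)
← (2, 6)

→ sense(dir=north)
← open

→ push(x=north)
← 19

→ move(dir=north)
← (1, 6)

→ sense(dir=north)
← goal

→ move(dir=north)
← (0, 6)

Answer: (0, 6)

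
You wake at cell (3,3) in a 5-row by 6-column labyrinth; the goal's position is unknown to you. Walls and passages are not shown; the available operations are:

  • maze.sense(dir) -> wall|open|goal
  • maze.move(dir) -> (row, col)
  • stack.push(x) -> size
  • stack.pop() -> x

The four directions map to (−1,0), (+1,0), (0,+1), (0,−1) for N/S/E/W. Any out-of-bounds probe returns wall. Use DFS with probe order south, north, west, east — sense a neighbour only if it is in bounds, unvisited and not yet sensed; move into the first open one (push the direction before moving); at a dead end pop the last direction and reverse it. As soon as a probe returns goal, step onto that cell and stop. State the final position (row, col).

Next I call maze.sense(dir: south), and get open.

I try stack.push(x: south), and get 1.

I use maze.move(dir: south), — result: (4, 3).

I try maze.sense(dir: west), yielding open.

Calling stack.push(x: west), yielding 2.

Now I run maze.move(dir: west), and get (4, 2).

Invoking maze.sense(dir: north), and see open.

Calling stack.push(x: north), — result: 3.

I try maze.move(dir: north), and observe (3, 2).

I run maze.sense(dir: north), giving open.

I try stack.push(x: north), which returns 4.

Then maze.move(dir: north), — result: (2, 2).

Then maze.sense(dir: north), and see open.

I call stack.push(x: north), giving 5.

Now I run maze.move(dir: north), which returns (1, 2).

I try maze.sense(dir: north), yielding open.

Then stack.push(x: north), → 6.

I try maze.move(dir: north), giving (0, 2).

Calling maze.sense(dir: west), yielding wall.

I call maze.sense(dir: east), and get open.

Next I call stack.push(x: east), : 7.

Using maze.move(dir: east), yielding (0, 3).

Using maze.sense(dir: south), and get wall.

Using maze.sense(dir: east), — result: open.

Now I run stack.push(x: east), giving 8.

Next I call maze.move(dir: east), → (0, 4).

Now I run maze.sense(dir: south), — result: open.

Then stack.push(x: south), giving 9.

I run maze.move(dir: south), and see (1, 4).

I call maze.sense(dir: south), → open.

I invoke stack.push(x: south), and get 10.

Calling maze.move(dir: south), which returns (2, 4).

Invoking maze.sense(dir: south), yielding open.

Invoking stack.push(x: south), → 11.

I invoke maze.move(dir: south), which returns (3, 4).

I try maze.sense(dir: south), — result: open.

Using stack.push(x: south), which returns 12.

I use maze.move(dir: south), and observe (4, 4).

Then maze.sense(dir: east), yielding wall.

Then stack.pop, — result: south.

Calling maze.move(dir: north), : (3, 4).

I invoke maze.sense(dir: east), → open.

I call stack.push(x: east), : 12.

Invoking maze.move(dir: east), and see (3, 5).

Calling maze.sense(dir: north), which returns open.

I use stack.push(x: north), — result: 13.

Invoking maze.move(dir: north), and see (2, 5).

I call maze.sense(dir: north), and get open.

Next I call stack.push(x: north), and see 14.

I run maze.move(dir: north), and get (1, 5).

Using maze.sense(dir: north), and see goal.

I call maze.move(dir: north), which returns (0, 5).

Answer: (0, 5)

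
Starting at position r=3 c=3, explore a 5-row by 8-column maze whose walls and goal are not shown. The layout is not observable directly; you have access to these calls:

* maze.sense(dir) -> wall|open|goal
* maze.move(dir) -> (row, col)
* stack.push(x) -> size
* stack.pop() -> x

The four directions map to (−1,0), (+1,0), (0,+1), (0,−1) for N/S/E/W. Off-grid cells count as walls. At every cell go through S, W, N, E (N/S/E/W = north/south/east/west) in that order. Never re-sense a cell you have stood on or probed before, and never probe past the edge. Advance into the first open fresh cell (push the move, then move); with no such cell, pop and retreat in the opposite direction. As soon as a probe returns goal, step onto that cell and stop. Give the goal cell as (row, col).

Then maze.sense using dir: south, and observe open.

I invoke stack.push using x: south, which returns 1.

Using maze.move using dir: south, yielding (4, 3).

Now I run maze.sense using dir: west, giving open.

Next I call stack.push using x: west, → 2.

Invoking maze.move using dir: west, which returns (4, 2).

I use maze.sense using dir: west, : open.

Then stack.push using x: west, — result: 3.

Now I run maze.move using dir: west, which returns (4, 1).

Next I call maze.sense using dir: west, yielding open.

I invoke stack.push using x: west, → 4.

Calling maze.move using dir: west, and observe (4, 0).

Next I call maze.sense using dir: north, giving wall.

Now I run stack.pop(), giving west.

I invoke maze.move using dir: east, which returns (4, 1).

Invoking maze.sense using dir: north, giving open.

Using stack.push using x: north, giving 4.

I invoke maze.move using dir: north, and see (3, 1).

I invoke maze.sense using dir: north, which returns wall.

Using maze.sense using dir: east, : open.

Using stack.push using x: east, — result: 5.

Calling maze.move using dir: east, and see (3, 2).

I invoke maze.sense using dir: north, yielding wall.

Next I call stack.pop(), → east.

I try maze.move using dir: west, which returns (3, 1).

Invoking stack.pop(), and get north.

Calling maze.move using dir: south, and get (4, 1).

Now I run stack.pop(), and get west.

Then maze.move using dir: east, yielding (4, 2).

Now I run stack.pop, which returns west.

Calling maze.move using dir: east, and get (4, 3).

I run maze.sense using dir: east, : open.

Calling stack.push using x: east, : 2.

Now I run maze.move using dir: east, and observe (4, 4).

I call maze.sense using dir: north, — result: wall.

Calling maze.sense using dir: east, and see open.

Invoking stack.push using x: east, and get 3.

Now I run maze.move using dir: east, which returns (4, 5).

I try maze.sense using dir: north, yielding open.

I call stack.push using x: north, yielding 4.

Now I run maze.move using dir: north, and observe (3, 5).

I try maze.sense using dir: north, yielding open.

Now I run stack.push using x: north, and see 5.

I try maze.move using dir: north, → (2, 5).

Using maze.sense using dir: west, — result: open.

Then stack.push using x: west, and get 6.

I try maze.move using dir: west, and see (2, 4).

I run maze.sense using dir: west, and see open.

I use stack.push using x: west, and observe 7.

Then maze.move using dir: west, : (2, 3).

Now I run maze.sense using dir: north, yielding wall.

I use stack.pop, and see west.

I invoke maze.move using dir: east, which returns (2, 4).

I run maze.sense using dir: north, : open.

Invoking stack.push using x: north, which returns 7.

I invoke maze.move using dir: north, which returns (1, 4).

Now I run maze.sense using dir: north, : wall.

Now I run maze.sense using dir: east, giving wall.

I run stack.pop, and observe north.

I call maze.move using dir: south, → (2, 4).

Now I run stack.pop, and get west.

Using maze.move using dir: east, yielding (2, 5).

Next I call maze.sense using dir: east, and see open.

I invoke stack.push using x: east, → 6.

Calling maze.move using dir: east, : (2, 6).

Calling maze.sense using dir: south, which returns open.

Using stack.push using x: south, : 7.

I use maze.move using dir: south, : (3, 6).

I try maze.sense using dir: south, : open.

Next I call stack.push using x: south, and get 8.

Calling maze.move using dir: south, and see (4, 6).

Calling maze.sense using dir: east, — result: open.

I run stack.push using x: east, yielding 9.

I call maze.move using dir: east, : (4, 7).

Calling maze.sense using dir: north, yielding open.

I run stack.push using x: north, and get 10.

Invoking maze.move using dir: north, giving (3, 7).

Then maze.sense using dir: north, → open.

Now I run stack.push using x: north, which returns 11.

I try maze.move using dir: north, and see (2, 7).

I run maze.sense using dir: north, : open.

I call stack.push using x: north, and get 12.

Calling maze.move using dir: north, : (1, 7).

Calling maze.sense using dir: west, → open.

I try stack.push using x: west, yielding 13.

I use maze.move using dir: west, : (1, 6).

Next I call maze.sense using dir: north, and see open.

Calling stack.push using x: north, and see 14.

I run maze.move using dir: north, and get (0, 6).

I call maze.sense using dir: west, and observe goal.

I invoke maze.move using dir: west, giving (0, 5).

Answer: (0, 5)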